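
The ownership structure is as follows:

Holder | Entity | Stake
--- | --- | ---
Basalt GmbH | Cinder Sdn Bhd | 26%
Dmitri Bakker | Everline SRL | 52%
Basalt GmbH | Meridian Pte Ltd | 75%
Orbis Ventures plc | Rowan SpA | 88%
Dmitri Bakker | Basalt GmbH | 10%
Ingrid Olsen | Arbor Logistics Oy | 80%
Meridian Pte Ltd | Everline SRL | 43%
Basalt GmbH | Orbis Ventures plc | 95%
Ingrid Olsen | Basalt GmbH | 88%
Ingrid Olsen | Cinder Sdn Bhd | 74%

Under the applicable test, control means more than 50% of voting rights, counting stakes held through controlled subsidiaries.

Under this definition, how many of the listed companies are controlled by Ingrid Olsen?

6

Ingrid holds 88% of Basalt, so Ingrid controls Basalt.
Basalt holds 75% of Meridian, so Ingrid controls Meridian.
Basalt holds 95% of Orbis, so Ingrid controls Orbis.
Ingrid holds 80% of Arbor, so Ingrid controls Arbor.
Ingrid and Basalt together hold 74% + 26% = 100% of Cinder, so Ingrid controls Cinder.
Orbis holds 88% of Rowan, so Ingrid controls Rowan.
No other company's threshold is met.
Ingrid controls 6 companies.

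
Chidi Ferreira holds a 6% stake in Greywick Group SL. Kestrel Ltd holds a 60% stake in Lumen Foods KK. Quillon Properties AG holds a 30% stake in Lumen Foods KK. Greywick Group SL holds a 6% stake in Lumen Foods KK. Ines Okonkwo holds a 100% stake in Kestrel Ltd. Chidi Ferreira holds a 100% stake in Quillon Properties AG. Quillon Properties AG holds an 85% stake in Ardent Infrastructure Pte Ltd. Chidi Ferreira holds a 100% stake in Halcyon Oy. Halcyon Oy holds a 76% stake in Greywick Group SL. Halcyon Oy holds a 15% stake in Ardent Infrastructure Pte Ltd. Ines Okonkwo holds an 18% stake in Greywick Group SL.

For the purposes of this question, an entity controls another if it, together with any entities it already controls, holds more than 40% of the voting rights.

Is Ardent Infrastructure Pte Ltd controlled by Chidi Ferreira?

Chidi holds 100% of Quillon, so Chidi controls Quillon.
Chidi holds 100% of Halcyon, so Chidi controls Halcyon.
Halcyon and Quillon together hold 15% + 85% = 100% of Ardent, so Chidi controls Ardent.

Yes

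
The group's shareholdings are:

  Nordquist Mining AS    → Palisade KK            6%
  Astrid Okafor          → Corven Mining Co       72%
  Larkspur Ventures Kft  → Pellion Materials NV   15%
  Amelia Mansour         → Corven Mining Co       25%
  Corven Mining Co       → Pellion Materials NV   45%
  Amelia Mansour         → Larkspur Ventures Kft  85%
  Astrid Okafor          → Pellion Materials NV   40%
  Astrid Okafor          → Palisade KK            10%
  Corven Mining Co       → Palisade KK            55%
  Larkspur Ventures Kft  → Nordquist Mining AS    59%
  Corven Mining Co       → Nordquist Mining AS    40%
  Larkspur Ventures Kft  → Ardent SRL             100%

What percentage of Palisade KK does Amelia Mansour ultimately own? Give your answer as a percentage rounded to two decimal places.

Amelia reaches Palisade along 3 paths.
Via Corven → Nordquist: 25% × 40% × 6% = 0.6%.
Via Larkspur → Nordquist: 85% × 59% × 6% = 3.009%.
Via Corven: 25% × 55% = 13.75%.
Total: 0.6% + 3.009% + 13.75% = 17.359%.
Rounded: 17.36%.

17.36%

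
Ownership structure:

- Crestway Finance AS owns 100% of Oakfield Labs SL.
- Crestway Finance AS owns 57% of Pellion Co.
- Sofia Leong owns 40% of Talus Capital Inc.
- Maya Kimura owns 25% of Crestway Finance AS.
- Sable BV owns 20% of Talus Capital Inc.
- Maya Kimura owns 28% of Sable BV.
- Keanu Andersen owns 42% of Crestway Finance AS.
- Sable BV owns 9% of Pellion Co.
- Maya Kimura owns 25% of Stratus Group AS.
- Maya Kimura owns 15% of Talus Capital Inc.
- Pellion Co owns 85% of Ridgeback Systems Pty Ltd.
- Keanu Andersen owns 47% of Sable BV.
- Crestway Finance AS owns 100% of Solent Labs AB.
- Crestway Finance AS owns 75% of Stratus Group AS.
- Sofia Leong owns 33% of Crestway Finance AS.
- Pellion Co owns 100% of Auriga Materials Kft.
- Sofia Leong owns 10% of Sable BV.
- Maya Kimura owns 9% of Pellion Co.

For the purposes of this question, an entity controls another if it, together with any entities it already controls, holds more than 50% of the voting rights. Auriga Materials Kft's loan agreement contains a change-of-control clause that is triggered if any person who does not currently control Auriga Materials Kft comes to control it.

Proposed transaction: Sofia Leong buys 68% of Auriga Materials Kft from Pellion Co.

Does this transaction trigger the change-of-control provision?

The purchase adds only to Sofia's holdings (Pellion's stake shrinks), so Sofia is the only person who could newly come to control Auriga.
Sofia's largest direct stake is 40% in Talus, which does not meet the threshold, so Sofia controls no company.
Neither Sofia nor any entity Sofia controls holds any voting interest in Auriga.
So before the transaction, Sofia does not control Auriga.
After the purchase, Sofia holds 68% of Auriga directly, and Pellion's stake falls to 32%.
Sofia holds 68% of Auriga, so Sofia controls Auriga.
Sofia did not control Auriga before and does after, so the clause is triggered.

Yes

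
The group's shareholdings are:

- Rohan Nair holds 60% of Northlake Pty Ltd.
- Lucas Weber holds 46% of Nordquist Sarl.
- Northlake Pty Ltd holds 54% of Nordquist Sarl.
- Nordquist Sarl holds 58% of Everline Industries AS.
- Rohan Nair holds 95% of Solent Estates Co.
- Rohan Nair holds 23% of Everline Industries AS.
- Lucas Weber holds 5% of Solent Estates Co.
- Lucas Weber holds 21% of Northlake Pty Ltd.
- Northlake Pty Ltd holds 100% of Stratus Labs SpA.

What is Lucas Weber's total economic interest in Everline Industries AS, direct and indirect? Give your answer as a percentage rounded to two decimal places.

33.26%

Lucas reaches Everline along 2 paths.
Via Nordquist: 46% × 58% = 26.68%.
Via Northlake → Nordquist: 21% × 54% × 58% = 6.5772%.
Total: 26.68% + 6.5772% = 33.2572%.
Rounded: 33.26%.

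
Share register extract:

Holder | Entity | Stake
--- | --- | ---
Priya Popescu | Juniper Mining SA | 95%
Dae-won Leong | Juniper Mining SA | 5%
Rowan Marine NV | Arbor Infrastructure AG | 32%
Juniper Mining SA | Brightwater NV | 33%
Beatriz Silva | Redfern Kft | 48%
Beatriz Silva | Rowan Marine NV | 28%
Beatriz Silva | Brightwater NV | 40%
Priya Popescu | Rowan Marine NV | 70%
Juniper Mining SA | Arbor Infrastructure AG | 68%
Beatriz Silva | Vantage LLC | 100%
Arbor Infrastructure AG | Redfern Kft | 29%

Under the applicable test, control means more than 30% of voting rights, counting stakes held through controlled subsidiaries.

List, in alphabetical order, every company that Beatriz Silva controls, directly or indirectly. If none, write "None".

Brightwater NV, Redfern Kft, Vantage LLC

Beatriz holds 100% of Vantage, so Beatriz controls Vantage.
Beatriz holds 40% of Brightwater, so Beatriz controls Brightwater.
Beatriz holds 48% of Redfern, so Beatriz controls Redfern.
No other company's threshold is met.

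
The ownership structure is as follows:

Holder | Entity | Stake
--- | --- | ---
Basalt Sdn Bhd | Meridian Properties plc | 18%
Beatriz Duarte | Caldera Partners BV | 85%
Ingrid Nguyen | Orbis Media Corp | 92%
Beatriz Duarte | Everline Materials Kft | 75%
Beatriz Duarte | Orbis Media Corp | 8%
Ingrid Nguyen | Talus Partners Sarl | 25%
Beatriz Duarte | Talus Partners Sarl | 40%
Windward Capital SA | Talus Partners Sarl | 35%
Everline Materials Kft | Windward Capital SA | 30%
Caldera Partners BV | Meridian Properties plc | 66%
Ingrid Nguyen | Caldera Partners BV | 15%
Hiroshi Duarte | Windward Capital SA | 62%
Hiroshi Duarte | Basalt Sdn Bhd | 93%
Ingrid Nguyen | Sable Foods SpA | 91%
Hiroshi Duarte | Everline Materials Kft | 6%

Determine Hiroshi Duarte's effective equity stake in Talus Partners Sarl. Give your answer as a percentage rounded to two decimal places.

Hiroshi reaches Talus along 2 paths.
Via Windward: 62% × 35% = 21.7%.
Via Everline → Windward: 6% × 30% × 35% = 0.63%.
Total: 21.7% + 0.63% = 22.33%.

22.33%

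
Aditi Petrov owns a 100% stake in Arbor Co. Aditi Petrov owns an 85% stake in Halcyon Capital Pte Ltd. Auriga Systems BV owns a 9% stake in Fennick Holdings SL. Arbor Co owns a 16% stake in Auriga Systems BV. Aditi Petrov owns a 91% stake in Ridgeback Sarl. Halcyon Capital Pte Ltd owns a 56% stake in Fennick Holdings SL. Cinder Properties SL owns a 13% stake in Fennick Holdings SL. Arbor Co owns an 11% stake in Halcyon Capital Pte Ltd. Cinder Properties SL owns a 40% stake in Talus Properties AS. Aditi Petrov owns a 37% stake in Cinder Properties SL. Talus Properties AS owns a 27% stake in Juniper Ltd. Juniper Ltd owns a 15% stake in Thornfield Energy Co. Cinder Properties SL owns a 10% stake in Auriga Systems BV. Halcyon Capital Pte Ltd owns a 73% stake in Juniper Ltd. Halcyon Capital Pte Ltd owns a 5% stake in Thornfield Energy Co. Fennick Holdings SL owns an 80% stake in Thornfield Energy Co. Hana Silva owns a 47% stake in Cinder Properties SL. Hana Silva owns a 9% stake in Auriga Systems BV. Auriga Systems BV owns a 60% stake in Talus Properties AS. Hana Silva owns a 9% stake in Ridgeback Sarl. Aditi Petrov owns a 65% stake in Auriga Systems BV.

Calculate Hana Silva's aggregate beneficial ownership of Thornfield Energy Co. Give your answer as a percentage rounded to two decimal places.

Hana reaches Thornfield along 6 paths.
Via Cinder → Auriga → Talus → Juniper: 47% × 10% × 60% × 27% × 15% = 0.11421%.
Via Auriga → Talus → Juniper: 9% × 60% × 27% × 15% = 0.2187%.
Via Cinder → Talus → Juniper: 47% × 40% × 27% × 15% = 0.7614%.
Via Cinder → Auriga → Fennick: 47% × 10% × 9% × 80% = 0.3384%.
Via Auriga → Fennick: 9% × 9% × 80% = 0.648%.
Via Cinder → Fennick: 47% × 13% × 80% = 4.888%.
Total: 0.11421% + 0.2187% + 0.7614% + 0.3384% + 0.648% + 4.888% = 6.96871%.
Rounded: 6.97%.

6.97%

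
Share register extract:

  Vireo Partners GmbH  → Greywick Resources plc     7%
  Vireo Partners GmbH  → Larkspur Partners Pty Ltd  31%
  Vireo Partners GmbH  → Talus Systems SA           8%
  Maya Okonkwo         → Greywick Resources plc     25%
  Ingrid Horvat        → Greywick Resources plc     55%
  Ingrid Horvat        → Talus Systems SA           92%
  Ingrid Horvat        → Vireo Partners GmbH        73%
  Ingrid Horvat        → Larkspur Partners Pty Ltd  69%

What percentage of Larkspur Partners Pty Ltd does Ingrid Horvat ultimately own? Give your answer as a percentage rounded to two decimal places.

Ingrid reaches Larkspur along 2 paths.
Direct stake: 69% = 69%.
Via Vireo: 73% × 31% = 22.63%.
Total: 69% + 22.63% = 91.63%.

91.63%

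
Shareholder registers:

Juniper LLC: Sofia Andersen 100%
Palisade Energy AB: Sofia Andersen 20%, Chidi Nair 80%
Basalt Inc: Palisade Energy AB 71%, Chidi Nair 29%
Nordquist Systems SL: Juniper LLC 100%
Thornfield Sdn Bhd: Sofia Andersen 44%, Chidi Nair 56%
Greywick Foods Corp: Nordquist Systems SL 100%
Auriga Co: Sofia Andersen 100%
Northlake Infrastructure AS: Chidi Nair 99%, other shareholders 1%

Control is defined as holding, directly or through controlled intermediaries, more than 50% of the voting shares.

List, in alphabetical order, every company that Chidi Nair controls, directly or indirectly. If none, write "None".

Basalt Inc, Northlake Infrastructure AS, Palisade Energy AB, Thornfield Sdn Bhd

Chidi holds 80% of Palisade, so Chidi controls Palisade.
Palisade and Chidi together hold 71% + 29% = 100% of Basalt, so Chidi controls Basalt.
Chidi holds 56% of Thornfield, so Chidi controls Thornfield.
Chidi holds 99% of Northlake, so Chidi controls Northlake.
No other company's threshold is met.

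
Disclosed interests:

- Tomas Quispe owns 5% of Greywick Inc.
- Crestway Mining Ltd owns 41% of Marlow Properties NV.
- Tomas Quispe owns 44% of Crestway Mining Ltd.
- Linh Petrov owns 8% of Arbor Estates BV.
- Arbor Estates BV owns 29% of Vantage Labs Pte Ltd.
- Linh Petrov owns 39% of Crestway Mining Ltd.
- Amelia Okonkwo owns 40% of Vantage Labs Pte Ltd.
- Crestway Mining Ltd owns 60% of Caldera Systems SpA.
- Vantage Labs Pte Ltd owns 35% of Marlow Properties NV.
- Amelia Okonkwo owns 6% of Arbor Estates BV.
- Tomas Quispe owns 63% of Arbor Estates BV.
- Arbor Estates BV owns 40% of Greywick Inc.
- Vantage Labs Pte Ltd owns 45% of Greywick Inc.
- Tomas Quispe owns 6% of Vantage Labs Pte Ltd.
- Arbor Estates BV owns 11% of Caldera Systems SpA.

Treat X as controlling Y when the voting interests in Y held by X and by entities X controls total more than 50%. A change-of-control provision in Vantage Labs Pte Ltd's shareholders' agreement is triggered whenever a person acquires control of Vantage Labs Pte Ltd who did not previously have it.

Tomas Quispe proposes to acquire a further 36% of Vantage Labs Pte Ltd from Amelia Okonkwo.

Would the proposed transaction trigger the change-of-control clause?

Yes

The purchase adds only to Tomas's holdings (Amelia's stake shrinks), so Tomas is the only person who could newly come to control Vantage.
Tomas holds 63% of Arbor, so Tomas controls Arbor.
In Vantage, Tomas's side holds only 6% + 29% = 35%, not > 50%.
So before the transaction, Tomas does not control Vantage.
After the purchase, Tomas's direct stake in Vantage rises to 6% + 36% = 42%, and Amelia's stake falls to 4%.
Tomas and Arbor together hold 42% + 29% = 71% of Vantage, so Tomas controls Vantage.
Tomas did not control Vantage before and does after, so the clause is triggered.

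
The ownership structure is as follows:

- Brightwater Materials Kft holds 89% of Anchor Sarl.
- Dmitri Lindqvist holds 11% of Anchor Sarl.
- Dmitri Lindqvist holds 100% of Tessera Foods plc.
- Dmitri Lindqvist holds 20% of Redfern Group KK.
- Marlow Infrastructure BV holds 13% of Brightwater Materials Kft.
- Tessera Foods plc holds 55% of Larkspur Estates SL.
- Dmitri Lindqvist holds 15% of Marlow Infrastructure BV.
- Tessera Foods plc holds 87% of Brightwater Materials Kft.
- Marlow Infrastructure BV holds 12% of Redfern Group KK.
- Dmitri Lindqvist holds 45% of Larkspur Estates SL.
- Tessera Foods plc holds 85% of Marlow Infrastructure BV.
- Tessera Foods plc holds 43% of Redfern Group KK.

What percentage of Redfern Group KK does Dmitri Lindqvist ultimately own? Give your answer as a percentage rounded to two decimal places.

75.00%

Dmitri reaches Redfern along 4 paths.
Via Marlow: 15% × 12% = 1.8%.
Via Tessera → Marlow: 100% × 85% × 12% = 10.2%.
Direct stake: 20% = 20%.
Via Tessera: 100% × 43% = 43%.
Total: 1.8% + 10.2% + 20% + 43% = 75%.
Rounded: 75.00%.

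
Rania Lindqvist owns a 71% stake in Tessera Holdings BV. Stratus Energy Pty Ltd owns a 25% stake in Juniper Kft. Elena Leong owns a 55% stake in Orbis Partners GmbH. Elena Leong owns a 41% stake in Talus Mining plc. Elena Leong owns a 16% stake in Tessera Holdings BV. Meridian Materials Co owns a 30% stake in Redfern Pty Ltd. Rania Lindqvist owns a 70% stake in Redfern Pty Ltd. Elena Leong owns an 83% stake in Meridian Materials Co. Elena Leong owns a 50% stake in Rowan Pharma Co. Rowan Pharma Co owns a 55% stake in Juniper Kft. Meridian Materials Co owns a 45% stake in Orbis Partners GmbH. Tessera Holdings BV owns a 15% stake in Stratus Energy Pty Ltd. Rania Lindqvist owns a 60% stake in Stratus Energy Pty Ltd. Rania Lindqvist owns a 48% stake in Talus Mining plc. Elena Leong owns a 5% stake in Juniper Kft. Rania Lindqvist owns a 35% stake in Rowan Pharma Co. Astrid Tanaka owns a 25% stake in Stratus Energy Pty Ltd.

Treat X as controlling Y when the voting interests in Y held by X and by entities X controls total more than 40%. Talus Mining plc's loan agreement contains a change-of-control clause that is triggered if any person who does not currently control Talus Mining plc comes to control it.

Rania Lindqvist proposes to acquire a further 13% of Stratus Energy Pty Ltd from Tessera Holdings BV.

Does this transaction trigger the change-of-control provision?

No

The purchase adds only to Rania's holdings (Tessera's stake shrinks), so Rania is the only person who could newly come to control Talus.
Rania holds 48% of Talus, so Rania controls Talus.
So Rania already controls Talus before the transaction.
After the purchase, Rania's direct stake in Stratus rises to 60% + 13% = 73%, and Tessera's stake falls to 2%.
Rania controlled Talus already, so this is not a new person acquiring control; every other person's position is unchanged or reduced.
No new person acquires control, so the clause is not triggered.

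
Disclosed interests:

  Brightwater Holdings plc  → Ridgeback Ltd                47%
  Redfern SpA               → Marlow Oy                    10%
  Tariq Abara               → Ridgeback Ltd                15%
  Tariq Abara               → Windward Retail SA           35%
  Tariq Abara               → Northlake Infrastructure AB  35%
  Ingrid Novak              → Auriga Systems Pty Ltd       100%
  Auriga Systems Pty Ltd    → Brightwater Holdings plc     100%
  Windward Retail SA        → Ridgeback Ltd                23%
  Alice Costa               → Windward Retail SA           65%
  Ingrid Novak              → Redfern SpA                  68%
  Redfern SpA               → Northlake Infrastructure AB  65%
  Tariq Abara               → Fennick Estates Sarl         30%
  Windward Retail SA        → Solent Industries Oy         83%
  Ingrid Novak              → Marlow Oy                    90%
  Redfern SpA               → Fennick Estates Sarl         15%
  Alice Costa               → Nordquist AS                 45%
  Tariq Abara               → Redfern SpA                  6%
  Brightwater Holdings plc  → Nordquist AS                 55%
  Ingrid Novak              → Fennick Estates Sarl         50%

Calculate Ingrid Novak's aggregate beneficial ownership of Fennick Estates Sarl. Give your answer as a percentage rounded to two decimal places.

60.20%

Ingrid reaches Fennick along 2 paths.
Direct stake: 50% = 50%.
Via Redfern: 68% × 15% = 10.2%.
Total: 50% + 10.2% = 60.2%.
Rounded: 60.20%.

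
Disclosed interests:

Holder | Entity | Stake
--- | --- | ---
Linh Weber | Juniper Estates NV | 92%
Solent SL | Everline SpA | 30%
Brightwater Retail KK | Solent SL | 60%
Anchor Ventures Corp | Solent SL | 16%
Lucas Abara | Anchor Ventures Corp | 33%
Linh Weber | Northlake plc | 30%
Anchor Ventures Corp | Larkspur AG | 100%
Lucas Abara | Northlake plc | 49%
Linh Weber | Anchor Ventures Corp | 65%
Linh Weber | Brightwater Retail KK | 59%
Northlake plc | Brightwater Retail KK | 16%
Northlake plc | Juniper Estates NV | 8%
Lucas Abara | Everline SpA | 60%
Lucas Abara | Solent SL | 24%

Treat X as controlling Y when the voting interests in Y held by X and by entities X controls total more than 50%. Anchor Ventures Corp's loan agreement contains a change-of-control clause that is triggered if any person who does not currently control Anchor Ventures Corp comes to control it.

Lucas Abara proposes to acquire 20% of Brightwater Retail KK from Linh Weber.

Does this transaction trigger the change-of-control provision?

The purchase adds only to Lucas's holdings (Linh's stake shrinks), so Lucas is the only person who could newly come to control Anchor.
Lucas holds 60% of Everline, so Lucas controls Everline.
In Anchor, Lucas's side holds only 33%, not > 50%.
So before the transaction, Lucas does not control Anchor.
After the purchase, Lucas holds 20% of Brightwater directly, and Linh's stake falls to 39%.
Lucas's side now holds 20% of Brightwater, not > 50%, so Lucas still does not control Brightwater.
After the transaction, Lucas's side holds 33% of Anchor, not > 50%, so Lucas still does not control Anchor.
No new person acquires control, so the clause is not triggered.

No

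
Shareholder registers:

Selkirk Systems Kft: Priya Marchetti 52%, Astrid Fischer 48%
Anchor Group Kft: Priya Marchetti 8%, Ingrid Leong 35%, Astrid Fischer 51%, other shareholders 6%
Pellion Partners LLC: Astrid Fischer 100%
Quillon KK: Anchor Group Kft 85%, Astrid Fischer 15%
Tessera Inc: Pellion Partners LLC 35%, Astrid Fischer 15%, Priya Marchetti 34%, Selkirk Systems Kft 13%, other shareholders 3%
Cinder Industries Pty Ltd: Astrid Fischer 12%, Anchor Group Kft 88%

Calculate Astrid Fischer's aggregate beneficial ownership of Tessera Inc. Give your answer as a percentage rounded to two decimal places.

Astrid reaches Tessera along 3 paths.
Via Pellion: 100% × 35% = 35%.
Direct stake: 15% = 15%.
Via Selkirk: 48% × 13% = 6.24%.
Total: 35% + 15% + 6.24% = 56.24%.

56.24%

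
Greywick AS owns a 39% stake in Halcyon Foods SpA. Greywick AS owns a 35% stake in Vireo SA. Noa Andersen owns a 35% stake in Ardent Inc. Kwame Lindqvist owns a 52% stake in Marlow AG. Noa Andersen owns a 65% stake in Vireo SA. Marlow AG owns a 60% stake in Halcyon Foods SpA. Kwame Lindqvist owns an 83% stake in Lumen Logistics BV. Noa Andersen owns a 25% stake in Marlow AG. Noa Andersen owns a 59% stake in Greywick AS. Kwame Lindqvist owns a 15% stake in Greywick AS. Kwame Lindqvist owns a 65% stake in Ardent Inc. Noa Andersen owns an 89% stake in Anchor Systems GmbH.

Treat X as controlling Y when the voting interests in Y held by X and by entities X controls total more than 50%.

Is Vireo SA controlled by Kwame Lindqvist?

No

Kwame holds 52% of Marlow, so Kwame controls Marlow.
Kwame holds 65% of Ardent, so Kwame controls Ardent.
Marlow holds 60% of Halcyon, so Kwame controls Halcyon.
Kwame holds 83% of Lumen, so Kwame controls Lumen.
Neither Kwame nor any entity Kwame controls holds any voting interest in Vireo.
So Kwame does not control Vireo.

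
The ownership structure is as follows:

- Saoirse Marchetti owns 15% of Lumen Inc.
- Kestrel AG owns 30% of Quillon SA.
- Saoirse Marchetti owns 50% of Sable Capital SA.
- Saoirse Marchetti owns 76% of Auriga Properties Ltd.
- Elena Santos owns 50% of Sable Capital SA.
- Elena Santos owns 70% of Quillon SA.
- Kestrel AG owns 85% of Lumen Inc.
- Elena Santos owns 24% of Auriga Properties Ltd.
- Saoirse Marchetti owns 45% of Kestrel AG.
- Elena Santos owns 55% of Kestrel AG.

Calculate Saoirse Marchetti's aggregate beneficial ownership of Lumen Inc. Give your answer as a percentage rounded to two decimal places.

53.25%

Saoirse reaches Lumen along 2 paths.
Via Kestrel: 45% × 85% = 38.25%.
Direct stake: 15% = 15%.
Total: 38.25% + 15% = 53.25%.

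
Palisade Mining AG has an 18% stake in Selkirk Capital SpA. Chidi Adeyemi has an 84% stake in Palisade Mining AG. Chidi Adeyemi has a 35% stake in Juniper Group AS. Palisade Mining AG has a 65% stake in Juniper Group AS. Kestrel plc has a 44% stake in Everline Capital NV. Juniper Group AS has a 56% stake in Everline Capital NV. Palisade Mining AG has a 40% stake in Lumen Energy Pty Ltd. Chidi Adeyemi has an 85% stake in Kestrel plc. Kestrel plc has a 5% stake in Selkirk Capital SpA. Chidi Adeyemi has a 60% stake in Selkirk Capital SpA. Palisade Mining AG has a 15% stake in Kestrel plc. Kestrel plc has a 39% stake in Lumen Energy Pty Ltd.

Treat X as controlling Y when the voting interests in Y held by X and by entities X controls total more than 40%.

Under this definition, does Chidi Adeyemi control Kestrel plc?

Yes

Chidi holds 84% of Palisade, so Chidi controls Palisade.
Palisade and Chidi together hold 15% + 85% = 100% of Kestrel, so Chidi controls Kestrel.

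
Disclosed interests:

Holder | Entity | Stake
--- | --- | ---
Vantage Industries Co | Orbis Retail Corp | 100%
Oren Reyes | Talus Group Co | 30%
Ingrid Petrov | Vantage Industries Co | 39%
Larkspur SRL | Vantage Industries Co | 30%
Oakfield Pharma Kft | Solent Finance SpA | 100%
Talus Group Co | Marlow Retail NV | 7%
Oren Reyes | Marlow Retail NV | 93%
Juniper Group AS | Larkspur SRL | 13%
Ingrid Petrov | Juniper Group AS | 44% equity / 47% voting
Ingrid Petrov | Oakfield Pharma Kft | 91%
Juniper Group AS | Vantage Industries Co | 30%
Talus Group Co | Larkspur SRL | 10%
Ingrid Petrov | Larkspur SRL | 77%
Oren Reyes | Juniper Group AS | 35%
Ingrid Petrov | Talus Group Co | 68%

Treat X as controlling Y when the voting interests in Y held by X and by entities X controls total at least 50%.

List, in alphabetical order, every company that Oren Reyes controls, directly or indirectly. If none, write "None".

Oren holds 93% of Marlow, so Oren controls Marlow.
No other company's threshold is met.

Marlow Retail NV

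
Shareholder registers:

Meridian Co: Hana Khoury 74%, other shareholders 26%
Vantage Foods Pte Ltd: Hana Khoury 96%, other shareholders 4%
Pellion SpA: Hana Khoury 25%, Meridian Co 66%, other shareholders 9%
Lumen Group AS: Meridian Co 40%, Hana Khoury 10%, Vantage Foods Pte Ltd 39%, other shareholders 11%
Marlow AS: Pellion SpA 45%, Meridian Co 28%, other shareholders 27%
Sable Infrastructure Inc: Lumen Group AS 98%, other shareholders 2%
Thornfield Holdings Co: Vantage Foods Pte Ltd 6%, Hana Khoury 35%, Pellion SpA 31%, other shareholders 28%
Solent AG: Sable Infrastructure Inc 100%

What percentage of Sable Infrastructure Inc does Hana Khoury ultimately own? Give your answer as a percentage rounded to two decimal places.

Hana reaches Sable along 3 paths.
Via Meridian → Lumen: 74% × 40% × 98% = 29.008%.
Via Lumen: 10% × 98% = 9.8%.
Via Vantage → Lumen: 96% × 39% × 98% = 36.6912%.
Total: 29.008% + 9.8% + 36.6912% = 75.4992%.
Rounded: 75.50%.

75.50%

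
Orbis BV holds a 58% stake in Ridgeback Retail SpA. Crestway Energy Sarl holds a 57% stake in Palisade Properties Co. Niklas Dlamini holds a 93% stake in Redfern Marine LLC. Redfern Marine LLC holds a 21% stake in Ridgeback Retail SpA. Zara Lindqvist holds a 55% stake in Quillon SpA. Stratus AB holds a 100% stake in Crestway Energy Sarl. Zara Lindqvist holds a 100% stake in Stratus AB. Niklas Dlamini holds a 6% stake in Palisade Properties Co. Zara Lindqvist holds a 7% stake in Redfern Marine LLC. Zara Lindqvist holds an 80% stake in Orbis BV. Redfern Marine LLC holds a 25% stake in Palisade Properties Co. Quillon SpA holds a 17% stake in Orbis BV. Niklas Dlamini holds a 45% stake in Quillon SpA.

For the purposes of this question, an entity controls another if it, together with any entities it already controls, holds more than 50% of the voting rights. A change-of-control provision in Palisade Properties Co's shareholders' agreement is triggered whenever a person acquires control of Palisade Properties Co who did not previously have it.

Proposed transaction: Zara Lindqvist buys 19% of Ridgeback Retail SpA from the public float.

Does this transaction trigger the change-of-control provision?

The purchase changes only Zara's holdings, so Zara is the only person who could newly come to control Palisade.
Zara holds 100% of Stratus, so Zara controls Stratus.
Stratus holds 100% of Crestway, so Zara controls Crestway.
Crestway holds 57% of Palisade, so Zara controls Palisade.
So Zara already controls Palisade before the transaction.
After the purchase, Zara holds 19% of Ridgeback directly.
Zara controlled Palisade already, so this is not a new person acquiring control; every other person's position is unchanged or reduced.
No new person acquires control, so the clause is not triggered.

No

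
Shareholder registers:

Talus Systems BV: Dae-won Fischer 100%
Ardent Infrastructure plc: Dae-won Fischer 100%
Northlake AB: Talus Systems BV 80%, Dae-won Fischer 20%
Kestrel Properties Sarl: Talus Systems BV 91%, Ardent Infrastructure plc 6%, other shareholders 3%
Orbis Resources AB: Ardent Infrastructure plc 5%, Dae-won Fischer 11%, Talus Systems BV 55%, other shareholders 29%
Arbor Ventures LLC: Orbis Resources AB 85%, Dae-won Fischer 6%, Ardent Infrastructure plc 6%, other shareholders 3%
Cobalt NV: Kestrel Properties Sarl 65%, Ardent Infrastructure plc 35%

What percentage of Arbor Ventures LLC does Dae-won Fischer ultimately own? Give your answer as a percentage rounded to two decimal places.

72.35%

Dae-won reaches Arbor along 5 paths.
Via Ardent → Orbis: 100% × 5% × 85% = 4.25%.
Via Orbis: 11% × 85% = 9.35%.
Via Talus → Orbis: 100% × 55% × 85% = 46.75%.
Direct stake: 6% = 6%.
Via Ardent: 100% × 6% = 6%.
Total: 4.25% + 9.35% + 46.75% + 6% + 6% = 72.35%.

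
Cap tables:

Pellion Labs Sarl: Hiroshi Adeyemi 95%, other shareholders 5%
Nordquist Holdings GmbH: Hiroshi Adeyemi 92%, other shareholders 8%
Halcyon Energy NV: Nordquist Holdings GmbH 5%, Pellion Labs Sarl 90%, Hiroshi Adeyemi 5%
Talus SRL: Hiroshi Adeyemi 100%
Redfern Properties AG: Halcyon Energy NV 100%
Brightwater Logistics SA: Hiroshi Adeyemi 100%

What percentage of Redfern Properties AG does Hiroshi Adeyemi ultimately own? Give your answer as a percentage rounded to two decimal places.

95.10%

Hiroshi reaches Redfern along 3 paths.
Via Nordquist → Halcyon: 92% × 5% × 100% = 4.6%.
Via Pellion → Halcyon: 95% × 90% × 100% = 85.5%.
Via Halcyon: 5% × 100% = 5%.
Total: 4.6% + 85.5% + 5% = 95.1%.
Rounded: 95.10%.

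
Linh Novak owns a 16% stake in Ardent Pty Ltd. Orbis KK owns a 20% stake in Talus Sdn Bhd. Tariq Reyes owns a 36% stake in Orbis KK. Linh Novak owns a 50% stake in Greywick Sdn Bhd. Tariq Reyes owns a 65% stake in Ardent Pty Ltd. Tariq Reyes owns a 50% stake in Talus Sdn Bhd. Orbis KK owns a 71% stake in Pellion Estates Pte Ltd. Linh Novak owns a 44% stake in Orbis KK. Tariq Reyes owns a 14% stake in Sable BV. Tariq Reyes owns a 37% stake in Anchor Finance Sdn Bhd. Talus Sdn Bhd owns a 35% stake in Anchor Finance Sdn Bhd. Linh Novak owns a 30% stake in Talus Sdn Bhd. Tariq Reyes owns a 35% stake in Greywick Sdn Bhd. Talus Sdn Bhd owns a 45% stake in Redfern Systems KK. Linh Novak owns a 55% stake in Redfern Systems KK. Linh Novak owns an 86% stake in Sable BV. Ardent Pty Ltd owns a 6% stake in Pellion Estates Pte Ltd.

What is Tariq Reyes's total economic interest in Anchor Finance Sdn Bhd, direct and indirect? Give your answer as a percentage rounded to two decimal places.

57.02%

Tariq reaches Anchor along 3 paths.
Direct stake: 37% = 37%.
Via Orbis → Talus: 36% × 20% × 35% = 2.52%.
Via Talus: 50% × 35% = 17.5%.
Total: 37% + 2.52% + 17.5% = 57.02%.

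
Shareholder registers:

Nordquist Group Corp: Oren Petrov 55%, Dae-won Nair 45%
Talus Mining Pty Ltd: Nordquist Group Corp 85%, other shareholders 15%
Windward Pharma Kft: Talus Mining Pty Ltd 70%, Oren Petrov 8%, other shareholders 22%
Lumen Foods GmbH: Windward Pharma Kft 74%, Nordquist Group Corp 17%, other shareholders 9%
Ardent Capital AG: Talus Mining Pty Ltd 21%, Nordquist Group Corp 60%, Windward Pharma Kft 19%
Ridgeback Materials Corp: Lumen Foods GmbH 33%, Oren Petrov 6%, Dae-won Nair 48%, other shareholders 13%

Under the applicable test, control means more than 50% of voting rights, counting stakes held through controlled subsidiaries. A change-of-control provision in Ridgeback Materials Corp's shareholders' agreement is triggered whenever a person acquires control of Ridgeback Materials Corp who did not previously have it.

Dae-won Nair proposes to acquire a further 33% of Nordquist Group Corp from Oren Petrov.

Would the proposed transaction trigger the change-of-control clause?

Yes

The purchase adds only to Dae-won's holdings (Oren's stake shrinks), so Dae-won is the only person who could newly come to control Ridgeback.
Dae-won's largest direct stake is 48% in Ridgeback, which does not meet the threshold, so Dae-won controls no company.
In Ridgeback, Dae-won's side holds only 48%, not > 50%.
So before the transaction, Dae-won does not control Ridgeback.
After the purchase, Dae-won's direct stake in Nordquist rises to 45% + 33% = 78%, and Oren's stake falls to 22%.
Dae-won holds 78% of Nordquist, so Dae-won controls Nordquist.
Nordquist holds 85% of Talus, so Dae-won controls Talus.
Talus holds 70% of Windward, so Dae-won controls Windward.
Windward and Nordquist together hold 74% + 17% = 91% of Lumen, so Dae-won controls Lumen.
Lumen and Dae-won together hold 33% + 48% = 81% of Ridgeback, so Dae-won controls Ridgeback.
Dae-won did not control Ridgeback before and does after, so the clause is triggered.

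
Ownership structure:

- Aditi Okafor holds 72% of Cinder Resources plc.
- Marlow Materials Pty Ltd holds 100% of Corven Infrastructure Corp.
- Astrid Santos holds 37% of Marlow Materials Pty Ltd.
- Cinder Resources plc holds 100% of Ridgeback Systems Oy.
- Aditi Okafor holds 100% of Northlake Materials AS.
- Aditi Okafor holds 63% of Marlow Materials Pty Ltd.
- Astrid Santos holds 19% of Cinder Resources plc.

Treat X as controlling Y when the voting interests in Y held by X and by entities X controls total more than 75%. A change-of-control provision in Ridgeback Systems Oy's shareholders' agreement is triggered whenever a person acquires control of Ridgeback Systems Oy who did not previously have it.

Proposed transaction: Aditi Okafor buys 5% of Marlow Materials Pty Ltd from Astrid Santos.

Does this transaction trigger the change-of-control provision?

The purchase adds only to Aditi's holdings (Astrid's stake shrinks), so Aditi is the only person who could newly come to control Ridgeback.
Aditi holds 100% of Northlake, so Aditi controls Northlake.
Neither Aditi nor any entity Aditi controls holds any voting interest in Ridgeback.
So before the transaction, Aditi does not control Ridgeback.
After the purchase, Aditi's direct stake in Marlow rises to 63% + 5% = 68%, and Astrid's stake falls to 32%.
Aditi's side now holds 68% of Marlow, not > 75%, so Aditi still does not control Marlow.
After the transaction, neither Aditi nor any entity Aditi controls holds a voting interest in Ridgeback, so Aditi still does not control it.
No new person acquires control, so the clause is not triggered.

No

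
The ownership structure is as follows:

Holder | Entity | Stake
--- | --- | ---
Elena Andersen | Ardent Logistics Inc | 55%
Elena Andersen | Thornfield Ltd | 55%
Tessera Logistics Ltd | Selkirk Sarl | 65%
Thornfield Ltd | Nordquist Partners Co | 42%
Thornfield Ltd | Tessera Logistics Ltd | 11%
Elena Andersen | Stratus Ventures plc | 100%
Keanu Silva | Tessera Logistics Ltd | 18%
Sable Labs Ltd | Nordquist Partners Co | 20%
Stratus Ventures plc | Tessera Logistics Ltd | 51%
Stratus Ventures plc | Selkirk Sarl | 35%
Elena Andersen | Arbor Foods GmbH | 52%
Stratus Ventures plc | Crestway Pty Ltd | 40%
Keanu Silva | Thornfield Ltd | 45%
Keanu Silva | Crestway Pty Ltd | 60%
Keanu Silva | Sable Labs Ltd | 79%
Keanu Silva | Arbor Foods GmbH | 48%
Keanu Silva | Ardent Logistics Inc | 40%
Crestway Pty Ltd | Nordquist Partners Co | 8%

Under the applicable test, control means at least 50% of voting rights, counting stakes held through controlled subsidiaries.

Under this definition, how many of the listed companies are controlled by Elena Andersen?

6

Elena holds 100% of Stratus, so Elena controls Stratus.
Elena holds 55% of Ardent, so Elena controls Ardent.
Elena holds 55% of Thornfield, so Elena controls Thornfield.
Stratus and Thornfield together hold 51% + 11% = 62% of Tessera, so Elena controls Tessera.
Tessera and Stratus together hold 65% + 35% = 100% of Selkirk, so Elena controls Selkirk.
Elena holds 52% of Arbor, so Elena controls Arbor.
No other company's threshold is met.
Elena controls 6 companies.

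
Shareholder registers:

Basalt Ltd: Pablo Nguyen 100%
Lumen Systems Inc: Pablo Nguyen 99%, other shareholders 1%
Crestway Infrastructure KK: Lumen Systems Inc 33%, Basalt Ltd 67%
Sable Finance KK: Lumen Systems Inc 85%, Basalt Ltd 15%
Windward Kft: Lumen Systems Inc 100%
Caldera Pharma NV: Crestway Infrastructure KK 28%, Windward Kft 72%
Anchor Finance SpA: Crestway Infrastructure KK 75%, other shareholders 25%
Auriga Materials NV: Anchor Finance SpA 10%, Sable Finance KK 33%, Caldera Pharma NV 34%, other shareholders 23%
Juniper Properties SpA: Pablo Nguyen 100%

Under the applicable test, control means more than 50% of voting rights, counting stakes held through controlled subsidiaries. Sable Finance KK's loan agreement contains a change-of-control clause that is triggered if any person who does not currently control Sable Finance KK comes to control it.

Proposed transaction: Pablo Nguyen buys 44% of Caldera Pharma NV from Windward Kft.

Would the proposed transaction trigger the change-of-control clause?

The purchase adds only to Pablo's holdings (Windward's stake shrinks), so Pablo is the only person who could newly come to control Sable.
Pablo holds 100% of Basalt, so Pablo controls Basalt.
Pablo holds 99% of Lumen, so Pablo controls Lumen.
Lumen and Basalt together hold 85% + 15% = 100% of Sable, so Pablo controls Sable.
So Pablo already controls Sable before the transaction.
After the purchase, Pablo holds 44% of Caldera directly, and Windward's stake falls to 28%.
Pablo controlled Sable already, so this is not a new person acquiring control; every other person's position is unchanged or reduced.
No new person acquires control, so the clause is not triggered.

No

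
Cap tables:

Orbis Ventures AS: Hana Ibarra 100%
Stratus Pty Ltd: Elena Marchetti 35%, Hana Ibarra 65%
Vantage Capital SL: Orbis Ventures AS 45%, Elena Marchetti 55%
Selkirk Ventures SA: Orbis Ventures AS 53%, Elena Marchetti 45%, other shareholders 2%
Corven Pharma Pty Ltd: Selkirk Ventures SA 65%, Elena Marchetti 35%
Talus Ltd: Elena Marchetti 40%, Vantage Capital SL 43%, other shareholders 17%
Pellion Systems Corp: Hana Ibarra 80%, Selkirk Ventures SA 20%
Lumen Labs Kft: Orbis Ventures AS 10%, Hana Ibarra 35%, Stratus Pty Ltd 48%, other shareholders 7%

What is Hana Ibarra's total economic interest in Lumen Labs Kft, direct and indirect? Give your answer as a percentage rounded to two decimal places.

76.20%

Hana reaches Lumen along 3 paths.
Via Orbis: 100% × 10% = 10%.
Direct stake: 35% = 35%.
Via Stratus: 65% × 48% = 31.2%.
Total: 10% + 35% + 31.2% = 76.2%.
Rounded: 76.20%.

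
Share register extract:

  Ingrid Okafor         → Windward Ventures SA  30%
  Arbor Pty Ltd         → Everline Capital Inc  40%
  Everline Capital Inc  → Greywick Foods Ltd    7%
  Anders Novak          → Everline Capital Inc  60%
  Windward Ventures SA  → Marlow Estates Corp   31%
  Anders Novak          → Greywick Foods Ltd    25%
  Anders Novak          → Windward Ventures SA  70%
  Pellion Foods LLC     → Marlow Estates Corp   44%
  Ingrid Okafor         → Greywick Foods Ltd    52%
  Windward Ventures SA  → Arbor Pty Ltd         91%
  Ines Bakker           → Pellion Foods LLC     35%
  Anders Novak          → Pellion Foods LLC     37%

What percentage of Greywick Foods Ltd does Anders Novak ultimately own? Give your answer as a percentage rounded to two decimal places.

Anders reaches Greywick along 3 paths.
Via Windward → Arbor → Everline: 70% × 91% × 40% × 7% = 1.7836%.
Via Everline: 60% × 7% = 4.2%.
Direct stake: 25% = 25%.
Total: 1.7836% + 4.2% + 25% = 30.9836%.
Rounded: 30.98%.

30.98%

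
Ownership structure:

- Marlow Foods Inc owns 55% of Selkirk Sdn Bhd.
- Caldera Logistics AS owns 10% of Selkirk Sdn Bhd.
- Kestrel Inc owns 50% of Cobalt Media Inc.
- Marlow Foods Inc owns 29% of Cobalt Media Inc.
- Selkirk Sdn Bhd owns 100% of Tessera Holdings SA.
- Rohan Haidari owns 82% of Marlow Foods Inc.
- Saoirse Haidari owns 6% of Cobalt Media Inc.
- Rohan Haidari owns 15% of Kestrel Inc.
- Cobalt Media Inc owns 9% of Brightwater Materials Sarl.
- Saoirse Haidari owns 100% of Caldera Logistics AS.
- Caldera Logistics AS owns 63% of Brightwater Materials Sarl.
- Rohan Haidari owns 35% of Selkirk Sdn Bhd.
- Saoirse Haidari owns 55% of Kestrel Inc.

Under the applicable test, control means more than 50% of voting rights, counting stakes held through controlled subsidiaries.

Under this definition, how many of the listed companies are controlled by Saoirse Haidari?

Saoirse holds 55% of Kestrel, so Saoirse controls Kestrel.
Saoirse holds 100% of Caldera, so Saoirse controls Caldera.
Kestrel and Saoirse together hold 50% + 6% = 56% of Cobalt, so Saoirse controls Cobalt.
Caldera and Cobalt together hold 63% + 9% = 72% of Brightwater, so Saoirse controls Brightwater.
No other company's threshold is met.
Saoirse controls 4 companies.

4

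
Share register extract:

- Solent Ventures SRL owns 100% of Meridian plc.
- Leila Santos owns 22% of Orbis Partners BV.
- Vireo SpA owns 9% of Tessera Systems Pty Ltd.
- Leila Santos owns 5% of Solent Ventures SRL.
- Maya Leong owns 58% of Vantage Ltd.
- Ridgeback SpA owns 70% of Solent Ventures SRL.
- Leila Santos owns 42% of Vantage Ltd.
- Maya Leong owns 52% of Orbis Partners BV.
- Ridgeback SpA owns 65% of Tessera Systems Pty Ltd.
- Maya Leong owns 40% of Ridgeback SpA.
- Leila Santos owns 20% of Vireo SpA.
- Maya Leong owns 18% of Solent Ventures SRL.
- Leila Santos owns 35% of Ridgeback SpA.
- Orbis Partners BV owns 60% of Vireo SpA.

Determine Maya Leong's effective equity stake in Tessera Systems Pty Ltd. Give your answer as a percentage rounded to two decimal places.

28.81%

Maya reaches Tessera along 2 paths.
Via Ridgeback: 40% × 65% = 26%.
Via Orbis → Vireo: 52% × 60% × 9% = 2.808%.
Total: 26% + 2.808% = 28.808%.
Rounded: 28.81%.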